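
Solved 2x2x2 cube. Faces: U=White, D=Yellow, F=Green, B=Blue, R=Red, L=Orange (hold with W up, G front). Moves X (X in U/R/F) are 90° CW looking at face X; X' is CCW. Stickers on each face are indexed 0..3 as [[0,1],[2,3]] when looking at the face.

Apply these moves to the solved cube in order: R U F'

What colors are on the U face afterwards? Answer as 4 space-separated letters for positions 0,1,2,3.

Answer: W W W R

Derivation:
After move 1 (R): R=RRRR U=WGWG F=GYGY D=YBYB B=WBWB
After move 2 (U): U=WWGG F=RRGY R=WBRR B=OOWB L=GYOO
After move 3 (F'): F=RYRG U=WWWR R=BBYR D=YOYB L=GGOG
Query: U face = WWWR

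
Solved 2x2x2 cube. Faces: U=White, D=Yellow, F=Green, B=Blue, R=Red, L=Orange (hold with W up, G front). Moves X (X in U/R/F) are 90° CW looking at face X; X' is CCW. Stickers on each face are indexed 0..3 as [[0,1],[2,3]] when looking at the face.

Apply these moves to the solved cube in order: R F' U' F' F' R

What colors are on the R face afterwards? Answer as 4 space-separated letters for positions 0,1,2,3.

After move 1 (R): R=RRRR U=WGWG F=GYGY D=YBYB B=WBWB
After move 2 (F'): F=YYGG U=WGRR R=BRYR D=OOYB L=OGOW
After move 3 (U'): U=GRWR F=OGGG R=YYYR B=BRWB L=WBOW
After move 4 (F'): F=GGOG U=GRYY R=OYOR D=BWYB L=WROW
After move 5 (F'): F=GGGO U=GROO R=WYBR D=RWYB L=WYOY
After move 6 (R): R=BWRY U=GGOO F=GWGB D=RWYB B=ORRB
Query: R face = BWRY

Answer: B W R Y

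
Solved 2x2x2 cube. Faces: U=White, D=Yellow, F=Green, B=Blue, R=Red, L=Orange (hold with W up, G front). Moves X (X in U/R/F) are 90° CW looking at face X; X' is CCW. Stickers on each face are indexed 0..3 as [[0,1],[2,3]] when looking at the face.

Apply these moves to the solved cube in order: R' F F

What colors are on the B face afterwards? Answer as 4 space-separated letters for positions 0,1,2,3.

After move 1 (R'): R=RRRR U=WBWB F=GWGW D=YGYG B=YBYB
After move 2 (F): F=GGWW U=WBOO R=WRBR D=RRYG L=OYOG
After move 3 (F): F=WGWG U=WBGY R=OROR D=BWYG L=OROR
Query: B face = YBYB

Answer: Y B Y B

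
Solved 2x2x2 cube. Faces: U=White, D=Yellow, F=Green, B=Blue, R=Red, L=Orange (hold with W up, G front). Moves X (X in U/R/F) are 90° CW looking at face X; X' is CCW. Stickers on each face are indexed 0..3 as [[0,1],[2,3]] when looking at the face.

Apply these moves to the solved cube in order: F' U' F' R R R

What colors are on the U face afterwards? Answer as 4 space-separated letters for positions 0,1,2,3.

After move 1 (F'): F=GGGG U=WWRR R=YRYR D=OOYY L=OWOW
After move 2 (U'): U=WRWR F=OWGG R=GGYR B=YRBB L=BBOW
After move 3 (F'): F=WGOG U=WRGY R=OGOR D=BWYY L=BROW
After move 4 (R): R=OORG U=WGGG F=WWOY D=BBYY B=YRRB
After move 5 (R): R=ROGO U=WWGY F=WBOY D=BRYY B=GRGB
After move 6 (R): R=GROO U=WBGY F=WROY D=BGYG B=YRWB
Query: U face = WBGY

Answer: W B G Y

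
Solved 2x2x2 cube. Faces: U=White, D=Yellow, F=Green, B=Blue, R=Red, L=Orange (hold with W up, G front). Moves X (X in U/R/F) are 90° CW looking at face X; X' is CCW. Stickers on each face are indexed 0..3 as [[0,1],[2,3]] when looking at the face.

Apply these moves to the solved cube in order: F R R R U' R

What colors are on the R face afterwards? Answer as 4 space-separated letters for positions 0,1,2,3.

Answer: W G W W

Derivation:
After move 1 (F): F=GGGG U=WWOO R=WRWR D=RRYY L=OYOY
After move 2 (R): R=WWRR U=WGOG F=GRGY D=RBYB B=OBWB
After move 3 (R): R=RWRW U=WROY F=GBGB D=RWYO B=GBGB
After move 4 (R): R=RRWW U=WBOB F=GWGO D=RGYG B=YBRB
After move 5 (U'): U=BBWO F=OYGO R=GWWW B=RRRB L=YBOY
After move 6 (R): R=WGWW U=BYWO F=OGGG D=RRYR B=ORBB
Query: R face = WGWW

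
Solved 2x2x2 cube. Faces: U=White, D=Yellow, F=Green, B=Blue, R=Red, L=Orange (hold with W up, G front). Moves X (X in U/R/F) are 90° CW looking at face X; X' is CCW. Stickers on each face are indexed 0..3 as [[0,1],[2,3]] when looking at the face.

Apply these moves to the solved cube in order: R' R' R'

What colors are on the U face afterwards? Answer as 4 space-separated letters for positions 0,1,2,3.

After move 1 (R'): R=RRRR U=WBWB F=GWGW D=YGYG B=YBYB
After move 2 (R'): R=RRRR U=WYWY F=GBGB D=YWYW B=GBGB
After move 3 (R'): R=RRRR U=WGWG F=GYGY D=YBYB B=WBWB
Query: U face = WGWG

Answer: W G W G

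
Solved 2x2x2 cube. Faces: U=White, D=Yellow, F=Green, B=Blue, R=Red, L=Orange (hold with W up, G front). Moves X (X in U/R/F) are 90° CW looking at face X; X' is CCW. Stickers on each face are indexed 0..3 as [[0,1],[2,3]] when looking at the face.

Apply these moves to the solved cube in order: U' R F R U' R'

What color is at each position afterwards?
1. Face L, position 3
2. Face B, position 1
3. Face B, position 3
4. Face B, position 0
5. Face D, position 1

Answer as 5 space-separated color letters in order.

After move 1 (U'): U=WWWW F=OOGG R=GGRR B=RRBB L=BBOO
After move 2 (R): R=RGRG U=WOWG F=OYGY D=YBYR B=WRWB
After move 3 (F): F=GOYY U=WOOB R=WGGG D=RRYR L=BYOB
After move 4 (R): R=GWGG U=WOOY F=GRYR D=RWYW B=BROB
After move 5 (U'): U=OYWO F=BYYR R=GRGG B=GWOB L=BROB
After move 6 (R'): R=RGGG U=OOWG F=BYYO D=RYYR B=WWWB
Query 1: L[3] = B
Query 2: B[1] = W
Query 3: B[3] = B
Query 4: B[0] = W
Query 5: D[1] = Y

Answer: B W B W Y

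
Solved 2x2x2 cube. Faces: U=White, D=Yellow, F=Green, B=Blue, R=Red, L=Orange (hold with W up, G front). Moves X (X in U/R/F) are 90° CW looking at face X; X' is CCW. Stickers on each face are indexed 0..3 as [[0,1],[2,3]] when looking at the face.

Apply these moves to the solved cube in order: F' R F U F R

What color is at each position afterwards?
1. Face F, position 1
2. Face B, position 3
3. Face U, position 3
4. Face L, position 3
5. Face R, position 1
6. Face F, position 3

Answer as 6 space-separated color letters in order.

After move 1 (F'): F=GGGG U=WWRR R=YRYR D=OOYY L=OWOW
After move 2 (R): R=YYRR U=WGRG F=GOGY D=OBYB B=RBWB
After move 3 (F): F=GGYO U=WGWW R=RYGR D=RYYB L=OOOB
After move 4 (U): U=WWWG F=RYYO R=RBGR B=OOWB L=GGOB
After move 5 (F): F=YROY U=WWBG R=WBGR D=GRYB L=GROY
After move 6 (R): R=GWRB U=WRBY F=YROB D=GWYO B=GOWB
Query 1: F[1] = R
Query 2: B[3] = B
Query 3: U[3] = Y
Query 4: L[3] = Y
Query 5: R[1] = W
Query 6: F[3] = B

Answer: R B Y Y W B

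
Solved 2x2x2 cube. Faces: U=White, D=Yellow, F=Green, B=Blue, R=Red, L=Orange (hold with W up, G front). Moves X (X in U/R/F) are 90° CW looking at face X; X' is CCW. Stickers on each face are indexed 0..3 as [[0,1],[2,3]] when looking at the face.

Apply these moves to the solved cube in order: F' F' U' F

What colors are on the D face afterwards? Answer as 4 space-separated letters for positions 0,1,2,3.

Answer: O G Y Y

Derivation:
After move 1 (F'): F=GGGG U=WWRR R=YRYR D=OOYY L=OWOW
After move 2 (F'): F=GGGG U=WWYY R=OROR D=WWYY L=OROR
After move 3 (U'): U=WYWY F=ORGG R=GGOR B=ORBB L=BBOR
After move 4 (F): F=GOGR U=WYRB R=WGYR D=OGYY L=BWOW
Query: D face = OGYY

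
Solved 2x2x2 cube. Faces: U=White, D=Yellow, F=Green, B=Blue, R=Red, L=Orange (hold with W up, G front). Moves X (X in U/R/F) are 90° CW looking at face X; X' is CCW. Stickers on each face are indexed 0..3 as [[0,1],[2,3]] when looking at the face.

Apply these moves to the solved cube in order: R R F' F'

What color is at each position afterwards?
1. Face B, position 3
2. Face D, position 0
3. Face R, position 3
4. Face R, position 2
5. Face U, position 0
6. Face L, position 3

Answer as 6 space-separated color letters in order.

After move 1 (R): R=RRRR U=WGWG F=GYGY D=YBYB B=WBWB
After move 2 (R): R=RRRR U=WYWY F=GBGB D=YWYW B=GBGB
After move 3 (F'): F=BBGG U=WYRR R=WRYR D=OOYW L=OYOW
After move 4 (F'): F=BGBG U=WYWY R=OROR D=YWYW L=OROR
Query 1: B[3] = B
Query 2: D[0] = Y
Query 3: R[3] = R
Query 4: R[2] = O
Query 5: U[0] = W
Query 6: L[3] = R

Answer: B Y R O W R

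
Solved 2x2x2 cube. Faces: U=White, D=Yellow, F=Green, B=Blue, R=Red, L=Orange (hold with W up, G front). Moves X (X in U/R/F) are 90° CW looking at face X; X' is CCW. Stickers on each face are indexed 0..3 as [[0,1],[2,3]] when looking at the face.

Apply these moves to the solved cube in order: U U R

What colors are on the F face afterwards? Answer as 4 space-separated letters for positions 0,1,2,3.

After move 1 (U): U=WWWW F=RRGG R=BBRR B=OOBB L=GGOO
After move 2 (U): U=WWWW F=BBGG R=OORR B=GGBB L=RROO
After move 3 (R): R=RORO U=WBWG F=BYGY D=YBYG B=WGWB
Query: F face = BYGY

Answer: B Y G Y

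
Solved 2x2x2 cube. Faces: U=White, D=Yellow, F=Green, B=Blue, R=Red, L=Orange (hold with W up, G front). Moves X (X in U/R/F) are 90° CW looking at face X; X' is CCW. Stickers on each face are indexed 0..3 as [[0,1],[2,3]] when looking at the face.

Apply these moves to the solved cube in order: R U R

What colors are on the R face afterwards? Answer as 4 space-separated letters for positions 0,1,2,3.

After move 1 (R): R=RRRR U=WGWG F=GYGY D=YBYB B=WBWB
After move 2 (U): U=WWGG F=RRGY R=WBRR B=OOWB L=GYOO
After move 3 (R): R=RWRB U=WRGY F=RBGB D=YWYO B=GOWB
Query: R face = RWRB

Answer: R W R B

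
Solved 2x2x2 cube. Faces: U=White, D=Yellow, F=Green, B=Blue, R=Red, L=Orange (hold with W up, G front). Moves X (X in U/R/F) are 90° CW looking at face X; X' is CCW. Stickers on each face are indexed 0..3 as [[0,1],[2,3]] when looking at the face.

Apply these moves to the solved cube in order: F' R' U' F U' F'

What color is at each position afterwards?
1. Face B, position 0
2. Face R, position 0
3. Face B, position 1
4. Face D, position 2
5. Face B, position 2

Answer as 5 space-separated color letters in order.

After move 1 (F'): F=GGGG U=WWRR R=YRYR D=OOYY L=OWOW
After move 2 (R'): R=RRYY U=WBRB F=GWGR D=OGYG B=YBOB
After move 3 (U'): U=BBWR F=OWGR R=GWYY B=RROB L=YBOW
After move 4 (F): F=GORW U=BBWB R=WWRY D=YGYG L=YOOG
After move 5 (U'): U=BBBW F=YORW R=GORY B=WWOB L=RROG
After move 6 (F'): F=OWYR U=BBGR R=GOYY D=RGYG L=RWOB
Query 1: B[0] = W
Query 2: R[0] = G
Query 3: B[1] = W
Query 4: D[2] = Y
Query 5: B[2] = O

Answer: W G W Y O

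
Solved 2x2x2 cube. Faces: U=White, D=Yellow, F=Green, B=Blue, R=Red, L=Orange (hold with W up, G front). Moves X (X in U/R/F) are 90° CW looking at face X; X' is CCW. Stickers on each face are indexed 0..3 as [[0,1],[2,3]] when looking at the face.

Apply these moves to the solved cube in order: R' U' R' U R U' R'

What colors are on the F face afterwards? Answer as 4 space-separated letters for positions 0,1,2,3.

After move 1 (R'): R=RRRR U=WBWB F=GWGW D=YGYG B=YBYB
After move 2 (U'): U=BBWW F=OOGW R=GWRR B=RRYB L=YBOO
After move 3 (R'): R=WRGR U=BYWR F=OBGW D=YOYW B=GRGB
After move 4 (U): U=WBRY F=WRGW R=GRGR B=YBGB L=OBOO
After move 5 (R): R=GGRR U=WRRW F=WOGW D=YGYY B=YBBB
After move 6 (U'): U=RWWR F=OBGW R=WORR B=GGBB L=YBOO
After move 7 (R'): R=ORWR U=RBWG F=OWGR D=YBYW B=YGGB
Query: F face = OWGR

Answer: O W G R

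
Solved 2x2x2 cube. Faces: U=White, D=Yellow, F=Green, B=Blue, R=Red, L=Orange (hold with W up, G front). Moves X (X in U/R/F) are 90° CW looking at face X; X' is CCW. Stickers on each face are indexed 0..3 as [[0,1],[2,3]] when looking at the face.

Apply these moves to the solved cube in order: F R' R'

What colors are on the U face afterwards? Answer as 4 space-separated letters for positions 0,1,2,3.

Answer: W R O Y

Derivation:
After move 1 (F): F=GGGG U=WWOO R=WRWR D=RRYY L=OYOY
After move 2 (R'): R=RRWW U=WBOB F=GWGO D=RGYG B=YBRB
After move 3 (R'): R=RWRW U=WROY F=GBGB D=RWYO B=GBGB
Query: U face = WROY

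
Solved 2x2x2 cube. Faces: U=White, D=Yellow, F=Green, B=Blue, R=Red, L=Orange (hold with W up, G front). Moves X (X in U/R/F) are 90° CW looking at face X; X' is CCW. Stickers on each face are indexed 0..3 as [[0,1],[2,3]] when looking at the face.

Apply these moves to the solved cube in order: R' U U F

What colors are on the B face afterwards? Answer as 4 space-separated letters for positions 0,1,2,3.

After move 1 (R'): R=RRRR U=WBWB F=GWGW D=YGYG B=YBYB
After move 2 (U): U=WWBB F=RRGW R=YBRR B=OOYB L=GWOO
After move 3 (U): U=BWBW F=YBGW R=OORR B=GWYB L=RROO
After move 4 (F): F=GYWB U=BWOR R=BOWR D=ROYG L=RYOG
Query: B face = GWYB

Answer: G W Y B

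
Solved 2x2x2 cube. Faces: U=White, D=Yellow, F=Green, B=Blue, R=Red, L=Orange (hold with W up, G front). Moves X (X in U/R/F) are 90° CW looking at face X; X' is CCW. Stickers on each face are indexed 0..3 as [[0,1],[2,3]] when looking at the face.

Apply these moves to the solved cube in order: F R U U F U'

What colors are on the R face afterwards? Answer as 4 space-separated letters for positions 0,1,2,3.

After move 1 (F): F=GGGG U=WWOO R=WRWR D=RRYY L=OYOY
After move 2 (R): R=WWRR U=WGOG F=GRGY D=RBYB B=OBWB
After move 3 (U): U=OWGG F=WWGY R=OBRR B=OYWB L=GROY
After move 4 (U): U=GOGW F=OBGY R=OYRR B=GRWB L=WWOY
After move 5 (F): F=GOYB U=GOYW R=GYWR D=ROYB L=WROB
After move 6 (U'): U=OWGY F=WRYB R=GOWR B=GYWB L=GROB
Query: R face = GOWR

Answer: G O W R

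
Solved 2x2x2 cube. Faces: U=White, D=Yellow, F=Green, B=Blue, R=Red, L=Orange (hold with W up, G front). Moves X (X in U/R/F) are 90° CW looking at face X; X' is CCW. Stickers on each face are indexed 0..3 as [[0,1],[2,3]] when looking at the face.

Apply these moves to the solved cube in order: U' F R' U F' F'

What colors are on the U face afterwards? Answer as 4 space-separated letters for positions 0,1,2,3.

After move 1 (U'): U=WWWW F=OOGG R=GGRR B=RRBB L=BBOO
After move 2 (F): F=GOGO U=WWOB R=WGWR D=RGYY L=BYOY
After move 3 (R'): R=GRWW U=WBOR F=GWGB D=ROYO B=YRGB
After move 4 (U): U=OWRB F=GRGB R=YRWW B=BYGB L=GWOY
After move 5 (F'): F=RBGG U=OWYW R=ORRW D=WYYO L=GBOR
After move 6 (F'): F=BGRG U=OWOR R=YRWW D=BRYO L=GWOY
Query: U face = OWOR

Answer: O W O R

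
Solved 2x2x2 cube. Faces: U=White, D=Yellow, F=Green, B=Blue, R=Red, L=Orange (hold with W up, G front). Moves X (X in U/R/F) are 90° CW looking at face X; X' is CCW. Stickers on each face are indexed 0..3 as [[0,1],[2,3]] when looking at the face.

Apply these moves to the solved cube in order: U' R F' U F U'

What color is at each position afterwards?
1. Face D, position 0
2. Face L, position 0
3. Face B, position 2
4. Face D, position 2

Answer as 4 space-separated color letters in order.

Answer: Y B W Y

Derivation:
After move 1 (U'): U=WWWW F=OOGG R=GGRR B=RRBB L=BBOO
After move 2 (R): R=RGRG U=WOWG F=OYGY D=YBYR B=WRWB
After move 3 (F'): F=YYOG U=WORR R=BGYG D=BOYR L=BGOW
After move 4 (U): U=RWRO F=BGOG R=WRYG B=BGWB L=YYOW
After move 5 (F): F=OBGG U=RWWY R=RROG D=YWYR L=YBOO
After move 6 (U'): U=WYRW F=YBGG R=OBOG B=RRWB L=BGOO
Query 1: D[0] = Y
Query 2: L[0] = B
Query 3: B[2] = W
Query 4: D[2] = Y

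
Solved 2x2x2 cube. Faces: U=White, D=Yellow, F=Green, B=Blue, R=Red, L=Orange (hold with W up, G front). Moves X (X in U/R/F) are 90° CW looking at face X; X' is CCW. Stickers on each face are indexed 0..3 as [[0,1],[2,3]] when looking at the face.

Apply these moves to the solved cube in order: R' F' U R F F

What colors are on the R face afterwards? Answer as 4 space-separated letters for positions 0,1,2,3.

After move 1 (R'): R=RRRR U=WBWB F=GWGW D=YGYG B=YBYB
After move 2 (F'): F=WWGG U=WBRR R=GRYR D=OOYG L=OBOW
After move 3 (U): U=RWRB F=GRGG R=YBYR B=OBYB L=WWOW
After move 4 (R): R=YYRB U=RRRG F=GOGG D=OYYO B=BBWB
After move 5 (F): F=GGGO U=RRWW R=RYGB D=RYYO L=WOOY
After move 6 (F): F=GGOG U=RRYO R=WYWB D=GRYO L=WROY
Query: R face = WYWB

Answer: W Y W B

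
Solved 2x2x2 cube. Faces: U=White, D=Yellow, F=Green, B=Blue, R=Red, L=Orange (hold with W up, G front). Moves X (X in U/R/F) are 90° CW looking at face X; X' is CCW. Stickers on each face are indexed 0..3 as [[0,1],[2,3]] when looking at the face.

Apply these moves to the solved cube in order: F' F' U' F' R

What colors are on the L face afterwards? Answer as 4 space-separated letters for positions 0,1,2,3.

Answer: B Y O W

Derivation:
After move 1 (F'): F=GGGG U=WWRR R=YRYR D=OOYY L=OWOW
After move 2 (F'): F=GGGG U=WWYY R=OROR D=WWYY L=OROR
After move 3 (U'): U=WYWY F=ORGG R=GGOR B=ORBB L=BBOR
After move 4 (F'): F=RGOG U=WYGO R=WGWR D=BRYY L=BYOW
After move 5 (R): R=WWRG U=WGGG F=RROY D=BBYO B=ORYB
Query: L face = BYOW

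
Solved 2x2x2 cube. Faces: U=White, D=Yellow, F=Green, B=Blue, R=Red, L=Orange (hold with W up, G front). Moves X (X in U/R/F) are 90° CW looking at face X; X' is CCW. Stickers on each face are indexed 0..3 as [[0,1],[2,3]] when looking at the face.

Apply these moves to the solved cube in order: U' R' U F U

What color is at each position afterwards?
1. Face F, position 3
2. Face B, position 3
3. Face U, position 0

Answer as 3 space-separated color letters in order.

Answer: R B O

Derivation:
After move 1 (U'): U=WWWW F=OOGG R=GGRR B=RRBB L=BBOO
After move 2 (R'): R=GRGR U=WBWR F=OWGW D=YOYG B=YRYB
After move 3 (U): U=WWRB F=GRGW R=YRGR B=BBYB L=OWOO
After move 4 (F): F=GGWR U=WWOW R=RRBR D=GYYG L=OYOO
After move 5 (U): U=OWWW F=RRWR R=BBBR B=OYYB L=GGOO
Query 1: F[3] = R
Query 2: B[3] = B
Query 3: U[0] = O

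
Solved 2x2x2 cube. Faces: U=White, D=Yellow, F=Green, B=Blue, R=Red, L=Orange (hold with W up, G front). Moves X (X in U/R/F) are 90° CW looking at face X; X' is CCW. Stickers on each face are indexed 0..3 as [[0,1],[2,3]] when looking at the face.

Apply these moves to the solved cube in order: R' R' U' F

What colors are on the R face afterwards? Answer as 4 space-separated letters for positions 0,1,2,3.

After move 1 (R'): R=RRRR U=WBWB F=GWGW D=YGYG B=YBYB
After move 2 (R'): R=RRRR U=WYWY F=GBGB D=YWYW B=GBGB
After move 3 (U'): U=YYWW F=OOGB R=GBRR B=RRGB L=GBOO
After move 4 (F): F=GOBO U=YYOB R=WBWR D=RGYW L=GYOW
Query: R face = WBWR

Answer: W B W R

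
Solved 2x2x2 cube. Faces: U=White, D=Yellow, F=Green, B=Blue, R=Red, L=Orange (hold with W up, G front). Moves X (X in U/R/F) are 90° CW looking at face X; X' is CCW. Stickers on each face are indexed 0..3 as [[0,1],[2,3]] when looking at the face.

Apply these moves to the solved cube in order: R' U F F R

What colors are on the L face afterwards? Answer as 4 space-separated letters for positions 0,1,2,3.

Answer: G R O Y

Derivation:
After move 1 (R'): R=RRRR U=WBWB F=GWGW D=YGYG B=YBYB
After move 2 (U): U=WWBB F=RRGW R=YBRR B=OOYB L=GWOO
After move 3 (F): F=GRWR U=WWOW R=BBBR D=RYYG L=GYOG
After move 4 (F): F=WGRR U=WWGY R=OBWR D=BBYG L=GROY
After move 5 (R): R=WORB U=WGGR F=WBRG D=BYYO B=YOWB
Query: L face = GROY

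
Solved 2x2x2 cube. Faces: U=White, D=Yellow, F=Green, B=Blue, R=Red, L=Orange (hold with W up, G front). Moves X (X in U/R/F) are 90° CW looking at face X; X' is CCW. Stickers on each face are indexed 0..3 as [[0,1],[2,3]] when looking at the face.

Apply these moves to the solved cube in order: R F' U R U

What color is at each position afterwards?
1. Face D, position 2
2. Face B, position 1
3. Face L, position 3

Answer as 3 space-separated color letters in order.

After move 1 (R): R=RRRR U=WGWG F=GYGY D=YBYB B=WBWB
After move 2 (F'): F=YYGG U=WGRR R=BRYR D=OOYB L=OGOW
After move 3 (U): U=RWRG F=BRGG R=WBYR B=OGWB L=YYOW
After move 4 (R): R=YWRB U=RRRG F=BOGB D=OWYO B=GGWB
After move 5 (U): U=RRGR F=YWGB R=GGRB B=YYWB L=BOOW
Query 1: D[2] = Y
Query 2: B[1] = Y
Query 3: L[3] = W

Answer: Y Y W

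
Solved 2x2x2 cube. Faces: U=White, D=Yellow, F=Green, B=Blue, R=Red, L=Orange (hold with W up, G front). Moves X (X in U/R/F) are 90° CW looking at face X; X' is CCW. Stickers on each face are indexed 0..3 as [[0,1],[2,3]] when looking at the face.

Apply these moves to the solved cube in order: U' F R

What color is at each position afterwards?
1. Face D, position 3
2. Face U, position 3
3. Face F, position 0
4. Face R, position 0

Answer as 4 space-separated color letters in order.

Answer: R O G W

Derivation:
After move 1 (U'): U=WWWW F=OOGG R=GGRR B=RRBB L=BBOO
After move 2 (F): F=GOGO U=WWOB R=WGWR D=RGYY L=BYOY
After move 3 (R): R=WWRG U=WOOO F=GGGY D=RBYR B=BRWB
Query 1: D[3] = R
Query 2: U[3] = O
Query 3: F[0] = G
Query 4: R[0] = W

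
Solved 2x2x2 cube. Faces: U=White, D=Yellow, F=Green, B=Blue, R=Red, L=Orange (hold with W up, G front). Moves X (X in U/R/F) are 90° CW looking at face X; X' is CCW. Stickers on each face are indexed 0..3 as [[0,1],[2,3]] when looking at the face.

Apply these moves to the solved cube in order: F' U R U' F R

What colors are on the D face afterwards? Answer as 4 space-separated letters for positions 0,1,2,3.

Answer: R W Y Y

Derivation:
After move 1 (F'): F=GGGG U=WWRR R=YRYR D=OOYY L=OWOW
After move 2 (U): U=RWRW F=YRGG R=BBYR B=OWBB L=GGOW
After move 3 (R): R=YBRB U=RRRG F=YOGY D=OBYO B=WWWB
After move 4 (U'): U=RGRR F=GGGY R=YORB B=YBWB L=WWOW
After move 5 (F): F=GGYG U=RGWW R=RORB D=RYYO L=WOOB
After move 6 (R): R=RRBO U=RGWG F=GYYO D=RWYY B=WBGB
Query: D face = RWYY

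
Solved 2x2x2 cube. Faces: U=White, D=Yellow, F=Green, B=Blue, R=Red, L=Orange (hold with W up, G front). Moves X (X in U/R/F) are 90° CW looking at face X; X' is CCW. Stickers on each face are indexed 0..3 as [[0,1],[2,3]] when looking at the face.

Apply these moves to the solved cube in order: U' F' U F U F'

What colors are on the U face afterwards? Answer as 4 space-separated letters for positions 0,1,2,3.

After move 1 (U'): U=WWWW F=OOGG R=GGRR B=RRBB L=BBOO
After move 2 (F'): F=OGOG U=WWGR R=YGYR D=BOYY L=BWOW
After move 3 (U): U=GWRW F=YGOG R=RRYR B=BWBB L=OGOW
After move 4 (F): F=OYGG U=GWWG R=RRWR D=YRYY L=OBOO
After move 5 (U): U=WGGW F=RRGG R=BWWR B=OBBB L=OYOO
After move 6 (F'): F=RGRG U=WGBW R=RWYR D=YOYY L=OWOG
Query: U face = WGBW

Answer: W G B W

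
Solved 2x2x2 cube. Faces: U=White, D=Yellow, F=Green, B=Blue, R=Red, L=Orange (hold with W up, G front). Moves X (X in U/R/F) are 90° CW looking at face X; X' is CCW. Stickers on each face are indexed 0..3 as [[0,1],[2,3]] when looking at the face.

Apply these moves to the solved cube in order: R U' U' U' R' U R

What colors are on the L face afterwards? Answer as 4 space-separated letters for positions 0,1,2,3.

After move 1 (R): R=RRRR U=WGWG F=GYGY D=YBYB B=WBWB
After move 2 (U'): U=GGWW F=OOGY R=GYRR B=RRWB L=WBOO
After move 3 (U'): U=GWGW F=WBGY R=OORR B=GYWB L=RROO
After move 4 (U'): U=WWGG F=RRGY R=WBRR B=OOWB L=GYOO
After move 5 (R'): R=BRWR U=WWGO F=RWGG D=YRYY B=BOBB
After move 6 (U): U=GWOW F=BRGG R=BOWR B=GYBB L=RWOO
After move 7 (R): R=WBRO U=GROG F=BRGY D=YBYG B=WYWB
Query: L face = RWOO

Answer: R W O O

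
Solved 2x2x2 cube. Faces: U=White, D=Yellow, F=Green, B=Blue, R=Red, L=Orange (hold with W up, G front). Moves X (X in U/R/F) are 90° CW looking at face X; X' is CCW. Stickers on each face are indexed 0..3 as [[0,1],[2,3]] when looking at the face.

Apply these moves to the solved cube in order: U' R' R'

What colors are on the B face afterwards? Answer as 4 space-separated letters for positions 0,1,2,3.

After move 1 (U'): U=WWWW F=OOGG R=GGRR B=RRBB L=BBOO
After move 2 (R'): R=GRGR U=WBWR F=OWGW D=YOYG B=YRYB
After move 3 (R'): R=RRGG U=WYWY F=OBGR D=YWYW B=GROB
Query: B face = GROB

Answer: G R O B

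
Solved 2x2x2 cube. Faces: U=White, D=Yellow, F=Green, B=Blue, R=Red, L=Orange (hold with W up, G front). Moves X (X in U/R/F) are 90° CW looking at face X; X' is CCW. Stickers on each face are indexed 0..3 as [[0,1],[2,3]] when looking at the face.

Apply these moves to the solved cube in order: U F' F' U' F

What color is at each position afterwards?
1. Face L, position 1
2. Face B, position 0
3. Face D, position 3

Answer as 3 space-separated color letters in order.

After move 1 (U): U=WWWW F=RRGG R=BBRR B=OOBB L=GGOO
After move 2 (F'): F=RGRG U=WWBR R=YBYR D=GOYY L=GWOW
After move 3 (F'): F=GGRR U=WWYY R=OBGR D=WWYY L=GROB
After move 4 (U'): U=WYWY F=GRRR R=GGGR B=OBBB L=OOOB
After move 5 (F): F=RGRR U=WYBO R=WGYR D=GGYY L=OWOW
Query 1: L[1] = W
Query 2: B[0] = O
Query 3: D[3] = Y

Answer: W O Y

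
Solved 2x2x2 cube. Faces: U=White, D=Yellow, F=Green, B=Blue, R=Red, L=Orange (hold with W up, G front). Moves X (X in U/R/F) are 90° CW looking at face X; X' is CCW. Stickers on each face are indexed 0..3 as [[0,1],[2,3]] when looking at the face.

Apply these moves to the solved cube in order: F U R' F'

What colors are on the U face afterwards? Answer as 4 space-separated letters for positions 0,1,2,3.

After move 1 (F): F=GGGG U=WWOO R=WRWR D=RRYY L=OYOY
After move 2 (U): U=OWOW F=WRGG R=BBWR B=OYBB L=GGOY
After move 3 (R'): R=BRBW U=OBOO F=WWGW D=RRYG B=YYRB
After move 4 (F'): F=WWWG U=OBBB R=RRRW D=GYYG L=GOOO
Query: U face = OBBB

Answer: O B B B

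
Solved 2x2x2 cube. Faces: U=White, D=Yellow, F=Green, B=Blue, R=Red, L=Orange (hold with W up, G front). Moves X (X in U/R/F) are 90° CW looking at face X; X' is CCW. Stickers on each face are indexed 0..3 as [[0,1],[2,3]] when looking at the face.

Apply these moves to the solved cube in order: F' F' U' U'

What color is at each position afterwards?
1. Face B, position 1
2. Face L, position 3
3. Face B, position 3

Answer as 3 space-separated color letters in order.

After move 1 (F'): F=GGGG U=WWRR R=YRYR D=OOYY L=OWOW
After move 2 (F'): F=GGGG U=WWYY R=OROR D=WWYY L=OROR
After move 3 (U'): U=WYWY F=ORGG R=GGOR B=ORBB L=BBOR
After move 4 (U'): U=YYWW F=BBGG R=OROR B=GGBB L=OROR
Query 1: B[1] = G
Query 2: L[3] = R
Query 3: B[3] = B

Answer: G R B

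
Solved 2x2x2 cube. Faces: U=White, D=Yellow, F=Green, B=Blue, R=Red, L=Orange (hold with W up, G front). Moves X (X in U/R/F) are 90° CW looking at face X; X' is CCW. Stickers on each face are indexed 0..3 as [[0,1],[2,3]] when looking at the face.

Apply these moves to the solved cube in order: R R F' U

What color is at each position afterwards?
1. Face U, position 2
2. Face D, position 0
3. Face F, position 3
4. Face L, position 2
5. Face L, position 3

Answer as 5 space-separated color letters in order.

After move 1 (R): R=RRRR U=WGWG F=GYGY D=YBYB B=WBWB
After move 2 (R): R=RRRR U=WYWY F=GBGB D=YWYW B=GBGB
After move 3 (F'): F=BBGG U=WYRR R=WRYR D=OOYW L=OYOW
After move 4 (U): U=RWRY F=WRGG R=GBYR B=OYGB L=BBOW
Query 1: U[2] = R
Query 2: D[0] = O
Query 3: F[3] = G
Query 4: L[2] = O
Query 5: L[3] = W

Answer: R O G O W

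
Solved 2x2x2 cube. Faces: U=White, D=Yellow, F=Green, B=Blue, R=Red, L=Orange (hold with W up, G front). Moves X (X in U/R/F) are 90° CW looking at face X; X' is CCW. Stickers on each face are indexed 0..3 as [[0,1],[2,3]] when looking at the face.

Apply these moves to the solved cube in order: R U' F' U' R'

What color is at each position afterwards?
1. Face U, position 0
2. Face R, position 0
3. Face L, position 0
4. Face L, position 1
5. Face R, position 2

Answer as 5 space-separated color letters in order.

After move 1 (R): R=RRRR U=WGWG F=GYGY D=YBYB B=WBWB
After move 2 (U'): U=GGWW F=OOGY R=GYRR B=RRWB L=WBOO
After move 3 (F'): F=OYOG U=GGGR R=BYYR D=BOYB L=WWOW
After move 4 (U'): U=GRGG F=WWOG R=OYYR B=BYWB L=RROW
After move 5 (R'): R=YROY U=GWGB F=WROG D=BWYG B=BYOB
Query 1: U[0] = G
Query 2: R[0] = Y
Query 3: L[0] = R
Query 4: L[1] = R
Query 5: R[2] = O

Answer: G Y R R O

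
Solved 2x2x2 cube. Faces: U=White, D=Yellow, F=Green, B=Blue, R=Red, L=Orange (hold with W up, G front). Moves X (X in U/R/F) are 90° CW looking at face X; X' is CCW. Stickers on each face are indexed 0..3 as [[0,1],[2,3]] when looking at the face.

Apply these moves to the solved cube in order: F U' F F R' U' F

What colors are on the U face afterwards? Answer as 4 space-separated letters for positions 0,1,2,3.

After move 1 (F): F=GGGG U=WWOO R=WRWR D=RRYY L=OYOY
After move 2 (U'): U=WOWO F=OYGG R=GGWR B=WRBB L=BBOY
After move 3 (F): F=GOGY U=WOYB R=WGOR D=WGYY L=BROR
After move 4 (F): F=GGYO U=WORR R=YGBR D=OWYY L=BWOG
After move 5 (R'): R=GRYB U=WBRW F=GOYR D=OGYO B=YRWB
After move 6 (U'): U=BWWR F=BWYR R=GOYB B=GRWB L=YROG
After move 7 (F): F=YBRW U=BWGR R=WORB D=YGYO L=YOOG
Query: U face = BWGR

Answer: B W G R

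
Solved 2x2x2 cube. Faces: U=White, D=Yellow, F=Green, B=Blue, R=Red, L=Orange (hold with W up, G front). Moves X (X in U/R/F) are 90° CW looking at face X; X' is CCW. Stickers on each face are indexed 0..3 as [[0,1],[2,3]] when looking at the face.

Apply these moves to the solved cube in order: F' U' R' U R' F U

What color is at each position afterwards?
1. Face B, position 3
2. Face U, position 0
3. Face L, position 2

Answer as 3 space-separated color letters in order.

After move 1 (F'): F=GGGG U=WWRR R=YRYR D=OOYY L=OWOW
After move 2 (U'): U=WRWR F=OWGG R=GGYR B=YRBB L=BBOW
After move 3 (R'): R=GRGY U=WBWY F=ORGR D=OWYG B=YROB
After move 4 (U): U=WWYB F=GRGR R=YRGY B=BBOB L=OROW
After move 5 (R'): R=RYYG U=WOYB F=GWGB D=ORYR B=GBWB
After move 6 (F): F=GGBW U=WOWR R=YYBG D=YRYR L=OOOR
After move 7 (U): U=WWRO F=YYBW R=GBBG B=OOWB L=GGOR
Query 1: B[3] = B
Query 2: U[0] = W
Query 3: L[2] = O

Answer: B W O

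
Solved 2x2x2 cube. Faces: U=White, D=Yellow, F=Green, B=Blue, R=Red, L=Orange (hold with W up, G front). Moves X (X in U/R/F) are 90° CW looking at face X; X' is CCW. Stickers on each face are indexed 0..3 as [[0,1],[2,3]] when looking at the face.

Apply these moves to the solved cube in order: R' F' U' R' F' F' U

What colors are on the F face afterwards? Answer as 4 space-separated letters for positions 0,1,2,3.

Answer: W R R O

Derivation:
After move 1 (R'): R=RRRR U=WBWB F=GWGW D=YGYG B=YBYB
After move 2 (F'): F=WWGG U=WBRR R=GRYR D=OOYG L=OBOW
After move 3 (U'): U=BRWR F=OBGG R=WWYR B=GRYB L=YBOW
After move 4 (R'): R=WRWY U=BYWG F=ORGR D=OBYG B=GROB
After move 5 (F'): F=RROG U=BYWW R=BROY D=BWYG L=YGOW
After move 6 (F'): F=RGRO U=BYBO R=WRBY D=GWYG L=YWOW
After move 7 (U): U=BBOY F=WRRO R=GRBY B=YWOB L=RGOW
Query: F face = WRRO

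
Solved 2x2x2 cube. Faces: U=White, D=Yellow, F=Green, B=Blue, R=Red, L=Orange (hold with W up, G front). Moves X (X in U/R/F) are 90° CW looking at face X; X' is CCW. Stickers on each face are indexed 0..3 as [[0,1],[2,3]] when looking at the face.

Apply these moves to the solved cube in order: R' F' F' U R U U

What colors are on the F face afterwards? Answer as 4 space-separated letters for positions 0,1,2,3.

After move 1 (R'): R=RRRR U=WBWB F=GWGW D=YGYG B=YBYB
After move 2 (F'): F=WWGG U=WBRR R=GRYR D=OOYG L=OBOW
After move 3 (F'): F=WGWG U=WBGY R=OROR D=BWYG L=OROR
After move 4 (U): U=GWYB F=ORWG R=YBOR B=ORYB L=WGOR
After move 5 (R): R=OYRB U=GRYG F=OWWG D=BYYO B=BRWB
After move 6 (U): U=YGGR F=OYWG R=BRRB B=WGWB L=OWOR
After move 7 (U): U=GYRG F=BRWG R=WGRB B=OWWB L=OYOR
Query: F face = BRWG

Answer: B R W G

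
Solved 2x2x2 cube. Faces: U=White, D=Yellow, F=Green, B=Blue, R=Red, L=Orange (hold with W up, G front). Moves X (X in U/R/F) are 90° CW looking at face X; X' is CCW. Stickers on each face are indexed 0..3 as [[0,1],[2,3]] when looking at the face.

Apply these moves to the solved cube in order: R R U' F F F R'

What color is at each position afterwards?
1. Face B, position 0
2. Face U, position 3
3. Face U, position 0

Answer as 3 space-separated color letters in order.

Answer: W R Y

Derivation:
After move 1 (R): R=RRRR U=WGWG F=GYGY D=YBYB B=WBWB
After move 2 (R): R=RRRR U=WYWY F=GBGB D=YWYW B=GBGB
After move 3 (U'): U=YYWW F=OOGB R=GBRR B=RRGB L=GBOO
After move 4 (F): F=GOBO U=YYOB R=WBWR D=RGYW L=GYOW
After move 5 (F): F=BGOO U=YYWY R=OBBR D=WWYW L=GROG
After move 6 (F): F=OBOG U=YYGR R=WBYR D=BOYW L=GWOW
After move 7 (R'): R=BRWY U=YGGR F=OYOR D=BBYG B=WROB
Query 1: B[0] = W
Query 2: U[3] = R
Query 3: U[0] = Y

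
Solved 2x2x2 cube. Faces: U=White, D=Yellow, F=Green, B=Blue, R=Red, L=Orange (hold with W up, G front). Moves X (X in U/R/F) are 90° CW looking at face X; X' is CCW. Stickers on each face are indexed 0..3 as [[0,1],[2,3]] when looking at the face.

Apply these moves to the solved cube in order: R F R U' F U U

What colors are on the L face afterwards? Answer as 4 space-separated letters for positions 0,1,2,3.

After move 1 (R): R=RRRR U=WGWG F=GYGY D=YBYB B=WBWB
After move 2 (F): F=GGYY U=WGOO R=WRGR D=RRYB L=OYOB
After move 3 (R): R=GWRR U=WGOY F=GRYB D=RWYW B=OBGB
After move 4 (U'): U=GYWO F=OYYB R=GRRR B=GWGB L=OBOB
After move 5 (F): F=YOBY U=GYBB R=WROR D=RGYW L=OROW
After move 6 (U): U=BGBY F=WRBY R=GWOR B=ORGB L=YOOW
After move 7 (U): U=BBYG F=GWBY R=OROR B=YOGB L=WROW
Query: L face = WROW

Answer: W R O W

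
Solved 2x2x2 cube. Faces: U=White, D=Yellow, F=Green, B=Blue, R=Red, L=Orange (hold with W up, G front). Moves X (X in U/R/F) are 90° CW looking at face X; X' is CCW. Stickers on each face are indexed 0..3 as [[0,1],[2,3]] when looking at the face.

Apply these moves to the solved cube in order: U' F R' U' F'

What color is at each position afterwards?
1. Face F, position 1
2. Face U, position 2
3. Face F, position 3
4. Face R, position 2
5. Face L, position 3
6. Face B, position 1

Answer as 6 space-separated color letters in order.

After move 1 (U'): U=WWWW F=OOGG R=GGRR B=RRBB L=BBOO
After move 2 (F): F=GOGO U=WWOB R=WGWR D=RGYY L=BYOY
After move 3 (R'): R=GRWW U=WBOR F=GWGB D=ROYO B=YRGB
After move 4 (U'): U=BRWO F=BYGB R=GWWW B=GRGB L=YROY
After move 5 (F'): F=YBBG U=BRGW R=OWRW D=RYYO L=YOOW
Query 1: F[1] = B
Query 2: U[2] = G
Query 3: F[3] = G
Query 4: R[2] = R
Query 5: L[3] = W
Query 6: B[1] = R

Answer: B G G R W R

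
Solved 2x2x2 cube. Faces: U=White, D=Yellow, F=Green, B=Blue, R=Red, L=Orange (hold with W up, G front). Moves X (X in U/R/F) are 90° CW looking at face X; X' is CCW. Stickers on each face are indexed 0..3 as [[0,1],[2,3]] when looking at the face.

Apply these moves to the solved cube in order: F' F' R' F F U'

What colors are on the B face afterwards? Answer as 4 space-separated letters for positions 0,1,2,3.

After move 1 (F'): F=GGGG U=WWRR R=YRYR D=OOYY L=OWOW
After move 2 (F'): F=GGGG U=WWYY R=OROR D=WWYY L=OROR
After move 3 (R'): R=RROO U=WBYB F=GWGY D=WGYG B=YBWB
After move 4 (F): F=GGYW U=WBRR R=YRBO D=ORYG L=OWOG
After move 5 (F): F=YGWG U=WBGW R=RRRO D=BYYG L=OOOR
After move 6 (U'): U=BWWG F=OOWG R=YGRO B=RRWB L=YBOR
Query: B face = RRWB

Answer: R R W B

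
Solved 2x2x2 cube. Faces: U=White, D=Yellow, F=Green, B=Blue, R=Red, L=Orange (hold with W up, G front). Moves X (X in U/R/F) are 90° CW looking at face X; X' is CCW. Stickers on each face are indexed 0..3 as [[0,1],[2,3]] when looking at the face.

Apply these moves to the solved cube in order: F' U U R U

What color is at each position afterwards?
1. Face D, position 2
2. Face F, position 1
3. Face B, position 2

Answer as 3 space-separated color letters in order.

After move 1 (F'): F=GGGG U=WWRR R=YRYR D=OOYY L=OWOW
After move 2 (U): U=RWRW F=YRGG R=BBYR B=OWBB L=GGOW
After move 3 (U): U=RRWW F=BBGG R=OWYR B=GGBB L=YROW
After move 4 (R): R=YORW U=RBWG F=BOGY D=OBYG B=WGRB
After move 5 (U): U=WRGB F=YOGY R=WGRW B=YRRB L=BOOW
Query 1: D[2] = Y
Query 2: F[1] = O
Query 3: B[2] = R

Answer: Y O R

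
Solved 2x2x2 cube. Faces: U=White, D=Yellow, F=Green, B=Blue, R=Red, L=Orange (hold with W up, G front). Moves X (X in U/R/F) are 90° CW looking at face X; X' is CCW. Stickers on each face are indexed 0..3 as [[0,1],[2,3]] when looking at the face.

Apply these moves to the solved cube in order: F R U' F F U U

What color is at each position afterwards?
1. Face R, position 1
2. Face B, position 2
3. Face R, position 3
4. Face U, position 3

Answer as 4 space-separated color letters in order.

Answer: R W R G

Derivation:
After move 1 (F): F=GGGG U=WWOO R=WRWR D=RRYY L=OYOY
After move 2 (R): R=WWRR U=WGOG F=GRGY D=RBYB B=OBWB
After move 3 (U'): U=GGWO F=OYGY R=GRRR B=WWWB L=OBOY
After move 4 (F): F=GOYY U=GGYB R=WROR D=RGYB L=OROB
After move 5 (F): F=YGYO U=GGBR R=YRBR D=OWYB L=OROG
After move 6 (U): U=BGRG F=YRYO R=WWBR B=ORWB L=YGOG
After move 7 (U): U=RBGG F=WWYO R=ORBR B=YGWB L=YROG
Query 1: R[1] = R
Query 2: B[2] = W
Query 3: R[3] = R
Query 4: U[3] = G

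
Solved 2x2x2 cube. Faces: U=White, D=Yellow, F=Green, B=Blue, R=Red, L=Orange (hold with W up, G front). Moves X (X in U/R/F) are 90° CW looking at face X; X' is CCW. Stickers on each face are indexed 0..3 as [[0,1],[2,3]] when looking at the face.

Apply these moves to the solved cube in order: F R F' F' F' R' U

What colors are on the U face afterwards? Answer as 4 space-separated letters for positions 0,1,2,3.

Answer: Y W O W

Derivation:
After move 1 (F): F=GGGG U=WWOO R=WRWR D=RRYY L=OYOY
After move 2 (R): R=WWRR U=WGOG F=GRGY D=RBYB B=OBWB
After move 3 (F'): F=RYGG U=WGWR R=BWRR D=YYYB L=OGOO
After move 4 (F'): F=YGRG U=WGBR R=YWYR D=GOYB L=OROW
After move 5 (F'): F=GGYR U=WGYY R=OWGR D=RWYB L=OROB
After move 6 (R'): R=WROG U=WWYO F=GGYY D=RGYR B=BBWB
After move 7 (U): U=YWOW F=WRYY R=BBOG B=ORWB L=GGOB
Query: U face = YWOW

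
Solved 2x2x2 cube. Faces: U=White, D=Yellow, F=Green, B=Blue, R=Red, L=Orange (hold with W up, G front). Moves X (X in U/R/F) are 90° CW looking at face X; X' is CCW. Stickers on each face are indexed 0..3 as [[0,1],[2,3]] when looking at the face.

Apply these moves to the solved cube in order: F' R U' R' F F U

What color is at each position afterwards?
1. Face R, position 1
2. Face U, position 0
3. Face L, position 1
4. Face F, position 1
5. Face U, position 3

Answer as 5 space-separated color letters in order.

After move 1 (F'): F=GGGG U=WWRR R=YRYR D=OOYY L=OWOW
After move 2 (R): R=YYRR U=WGRG F=GOGY D=OBYB B=RBWB
After move 3 (U'): U=GGWR F=OWGY R=GORR B=YYWB L=RBOW
After move 4 (R'): R=ORGR U=GWWY F=OGGR D=OWYY B=BYBB
After move 5 (F): F=GORG U=GWWB R=WRYR D=GOYY L=ROOW
After move 6 (F): F=RGGO U=GWWO R=WRBR D=YWYY L=RGOO
After move 7 (U): U=WGOW F=WRGO R=BYBR B=RGBB L=RGOO
Query 1: R[1] = Y
Query 2: U[0] = W
Query 3: L[1] = G
Query 4: F[1] = R
Query 5: U[3] = W

Answer: Y W G R W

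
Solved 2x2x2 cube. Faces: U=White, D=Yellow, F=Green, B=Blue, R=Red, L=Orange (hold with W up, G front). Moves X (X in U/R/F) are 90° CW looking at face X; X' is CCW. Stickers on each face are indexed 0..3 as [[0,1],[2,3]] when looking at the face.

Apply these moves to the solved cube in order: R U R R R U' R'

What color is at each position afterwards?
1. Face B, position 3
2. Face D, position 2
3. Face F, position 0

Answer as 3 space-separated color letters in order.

After move 1 (R): R=RRRR U=WGWG F=GYGY D=YBYB B=WBWB
After move 2 (U): U=WWGG F=RRGY R=WBRR B=OOWB L=GYOO
After move 3 (R): R=RWRB U=WRGY F=RBGB D=YWYO B=GOWB
After move 4 (R): R=RRBW U=WBGB F=RWGO D=YWYG B=YORB
After move 5 (R): R=BRWR U=WWGO F=RWGG D=YRYY B=BOBB
After move 6 (U'): U=WOWG F=GYGG R=RWWR B=BRBB L=BOOO
After move 7 (R'): R=WRRW U=WBWB F=GOGG D=YYYG B=YRRB
Query 1: B[3] = B
Query 2: D[2] = Y
Query 3: F[0] = G

Answer: B Y G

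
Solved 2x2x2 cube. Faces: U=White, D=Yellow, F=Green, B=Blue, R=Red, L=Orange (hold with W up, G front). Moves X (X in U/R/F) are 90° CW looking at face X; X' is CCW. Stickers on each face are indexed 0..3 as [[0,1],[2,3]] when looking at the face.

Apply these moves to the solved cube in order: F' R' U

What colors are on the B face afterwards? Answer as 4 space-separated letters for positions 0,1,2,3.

Answer: O W O B

Derivation:
After move 1 (F'): F=GGGG U=WWRR R=YRYR D=OOYY L=OWOW
After move 2 (R'): R=RRYY U=WBRB F=GWGR D=OGYG B=YBOB
After move 3 (U): U=RWBB F=RRGR R=YBYY B=OWOB L=GWOW
Query: B face = OWOB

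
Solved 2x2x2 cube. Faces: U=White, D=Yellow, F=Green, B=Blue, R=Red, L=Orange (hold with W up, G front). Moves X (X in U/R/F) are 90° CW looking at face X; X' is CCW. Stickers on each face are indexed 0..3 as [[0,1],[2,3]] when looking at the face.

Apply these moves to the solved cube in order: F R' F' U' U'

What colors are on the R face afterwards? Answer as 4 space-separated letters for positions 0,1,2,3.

Answer: O B R W

Derivation:
After move 1 (F): F=GGGG U=WWOO R=WRWR D=RRYY L=OYOY
After move 2 (R'): R=RRWW U=WBOB F=GWGO D=RGYG B=YBRB
After move 3 (F'): F=WOGG U=WBRW R=GRRW D=YYYG L=OBOO
After move 4 (U'): U=BWWR F=OBGG R=WORW B=GRRB L=YBOO
After move 5 (U'): U=WRBW F=YBGG R=OBRW B=WORB L=GROO
Query: R face = OBRW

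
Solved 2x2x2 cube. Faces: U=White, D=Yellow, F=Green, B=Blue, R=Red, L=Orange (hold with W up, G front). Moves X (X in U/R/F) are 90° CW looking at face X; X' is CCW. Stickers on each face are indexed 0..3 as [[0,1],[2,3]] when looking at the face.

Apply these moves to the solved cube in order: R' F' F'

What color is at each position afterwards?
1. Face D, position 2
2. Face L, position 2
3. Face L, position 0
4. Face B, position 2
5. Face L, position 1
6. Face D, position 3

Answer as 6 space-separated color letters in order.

Answer: Y O O Y R G

Derivation:
After move 1 (R'): R=RRRR U=WBWB F=GWGW D=YGYG B=YBYB
After move 2 (F'): F=WWGG U=WBRR R=GRYR D=OOYG L=OBOW
After move 3 (F'): F=WGWG U=WBGY R=OROR D=BWYG L=OROR
Query 1: D[2] = Y
Query 2: L[2] = O
Query 3: L[0] = O
Query 4: B[2] = Y
Query 5: L[1] = R
Query 6: D[3] = G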